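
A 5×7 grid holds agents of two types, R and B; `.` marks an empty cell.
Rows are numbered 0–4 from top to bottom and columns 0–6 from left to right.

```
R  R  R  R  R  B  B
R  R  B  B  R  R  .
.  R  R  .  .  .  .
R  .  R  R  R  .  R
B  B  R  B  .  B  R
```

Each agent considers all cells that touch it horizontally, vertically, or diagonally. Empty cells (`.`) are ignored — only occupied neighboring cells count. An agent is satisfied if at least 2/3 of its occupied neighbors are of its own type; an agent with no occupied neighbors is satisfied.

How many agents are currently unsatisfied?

(0,0)R 3/3 ✓
(0,1)R 4/5 ✓
(0,2)R 3/5 ✗
(0,3)R 3/5 ✗
(0,4)R 3/5 ✗
(0,5)B 1/4 ✗
(0,6)B 1/2 ✗
(1,0)R 4/4 ✓
(1,1)R 6/7 ✓
(1,2)B 1/7 ✗
(1,3)B 1/6 ✗
(1,4)R 3/5 ✗
(1,5)R 2/4 ✗
(2,1)R 5/6 ✓
(2,2)R 4/6 ✓
(3,0)R 1/3 ✗
(3,2)R 4/6 ✓
(3,3)R 4/5 ✓
(3,4)R 1/3 ✗
(3,6)R 1/2 ✗
(4,0)B 1/2 ✗
(4,1)B 1/4 ✗
(4,2)R 2/4 ✗
(4,3)B 0/4 ✗
(4,5)B 0/3 ✗
(4,6)R 1/2 ✗
Unsatisfied: (0,2), (0,3), (0,4), (0,5), (0,6), (1,2), (1,3), (1,4), (1,5), (3,0), (3,4), (3,6), (4,0), (4,1), (4,2), (4,3), (4,5), (4,6) — 18 in total.

18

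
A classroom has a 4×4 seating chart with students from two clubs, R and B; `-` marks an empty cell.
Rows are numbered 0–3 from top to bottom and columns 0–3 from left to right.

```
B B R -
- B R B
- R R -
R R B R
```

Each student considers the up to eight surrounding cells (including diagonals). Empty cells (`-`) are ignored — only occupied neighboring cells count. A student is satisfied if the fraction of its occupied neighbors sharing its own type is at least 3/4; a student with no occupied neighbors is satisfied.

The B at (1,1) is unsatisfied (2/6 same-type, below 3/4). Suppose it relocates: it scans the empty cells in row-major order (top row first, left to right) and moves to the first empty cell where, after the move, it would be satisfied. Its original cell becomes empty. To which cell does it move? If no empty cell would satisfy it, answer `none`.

none

Vacating (1,1). Empty cells in order:
  (0,3): 1/3 same-type → still unsatisfied.
  (1,0): 2/3 same-type → still unsatisfied.
  (2,0): 0/3 same-type → still unsatisfied.
  (2,3): 2/5 same-type → still unsatisfied.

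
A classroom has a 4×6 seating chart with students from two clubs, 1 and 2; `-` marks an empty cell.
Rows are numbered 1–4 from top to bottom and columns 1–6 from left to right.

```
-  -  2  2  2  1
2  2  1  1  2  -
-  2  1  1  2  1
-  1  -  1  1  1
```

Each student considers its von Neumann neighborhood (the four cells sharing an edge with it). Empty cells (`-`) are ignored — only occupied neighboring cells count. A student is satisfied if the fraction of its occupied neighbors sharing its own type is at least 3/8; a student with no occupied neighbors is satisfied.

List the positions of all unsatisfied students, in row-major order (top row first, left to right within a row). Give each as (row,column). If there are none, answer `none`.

(1,6), (3,2), (3,5), (4,2)

(1,3)2 1/2 satisfied
(1,4)2 2/3 satisfied
(1,5)2 2/3 satisfied
(1,6)1 0/1 not
(2,1)2 1/1 satisfied
(2,2)2 2/3 satisfied
(2,3)1 2/4 satisfied
(2,4)1 2/4 satisfied
(2,5)2 2/3 satisfied
(3,2)2 1/3 not
(3,3)1 2/3 satisfied
(3,4)1 3/4 satisfied
(3,5)2 1/4 not
(3,6)1 1/2 satisfied
(4,2)1 0/1 not
(4,4)1 2/2 satisfied
(4,5)1 2/3 satisfied
(4,6)1 2/2 satisfied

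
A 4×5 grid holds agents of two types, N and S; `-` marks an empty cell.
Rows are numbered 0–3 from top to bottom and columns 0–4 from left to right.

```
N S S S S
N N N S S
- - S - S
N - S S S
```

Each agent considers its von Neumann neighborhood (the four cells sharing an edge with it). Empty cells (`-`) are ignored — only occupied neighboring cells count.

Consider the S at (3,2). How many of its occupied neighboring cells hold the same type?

Occupied neighbors of (3,2): (2,2)=S, (3,3)=S.
Same type (S): 2 of 2.

2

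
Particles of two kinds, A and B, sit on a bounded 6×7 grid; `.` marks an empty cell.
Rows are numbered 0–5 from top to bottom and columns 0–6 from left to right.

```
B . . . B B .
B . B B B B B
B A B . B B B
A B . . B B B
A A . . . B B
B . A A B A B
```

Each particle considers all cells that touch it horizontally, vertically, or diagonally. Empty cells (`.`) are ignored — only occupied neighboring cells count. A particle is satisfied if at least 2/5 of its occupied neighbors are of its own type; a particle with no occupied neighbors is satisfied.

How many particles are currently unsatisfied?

Row 0: (0,0)B 1/1 satisfied · (0,4)B 4/4 satisfied · (0,5)B 4/4 satisfied
Row 1: (1,0)B 2/3 satisfied · (1,2)B 2/3 satisfied · (1,3)B 5/5 satisfied · (1,4)B 6/6 satisfied · (1,5)B 7/7 satisfied · (1,6)B 4/4 satisfied
Row 2: (2,0)B 2/4 satisfied · (2,1)A 1/6 not · (2,2)B 3/4 satisfied · (2,4)B 6/6 satisfied · (2,5)B 8/8 satisfied · (2,6)B 5/5 satisfied
Row 3: (3,0)A 3/5 satisfied · (3,1)B 2/6 not · (3,4)B 4/4 satisfied · (3,5)B 7/7 satisfied · (3,6)B 5/5 satisfied
Row 4: (4,0)A 2/4 satisfied · (4,1)A 3/5 satisfied · (4,5)B 6/7 satisfied · (4,6)B 4/5 satisfied
Row 5: (5,0)B 0/2 not · (5,2)A 2/2 satisfied · (5,3)A 1/2 satisfied · (5,4)B 1/3 not · (5,5)A 0/4 not · (5,6)B 2/3 satisfied
Unsatisfied: (2,1), (3,1), (5,0), (5,4), (5,5) — 5 in total.

5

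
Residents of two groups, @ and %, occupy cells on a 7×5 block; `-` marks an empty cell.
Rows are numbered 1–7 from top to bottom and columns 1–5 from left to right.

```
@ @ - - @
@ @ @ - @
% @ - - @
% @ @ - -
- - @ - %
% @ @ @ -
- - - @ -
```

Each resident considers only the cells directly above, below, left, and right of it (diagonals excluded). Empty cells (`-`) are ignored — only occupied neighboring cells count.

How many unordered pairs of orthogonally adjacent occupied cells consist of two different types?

4

Scan each occupied cell's neighbors to the right and below so each pair is counted once.
Row 1: @(1,1)–@(1,2)= @(1,1)–@(2,1)= @(1,2)–@(2,2)= @(1,5)–@(2,5)=  → 0/4 unlike.
Row 2: @(2,1)–@(2,2)= @(2,1)–%(3,1)≠ @(2,2)–@(2,3)= @(2,2)–@(3,2)= @(2,5)–@(3,5)=  → 1/5 unlike.
Row 3: %(3,1)–@(3,2)≠ %(3,1)–%(4,1)= @(3,2)–@(4,2)=  → 1/3 unlike.
Row 4: %(4,1)–@(4,2)≠ @(4,2)–@(4,3)= @(4,3)–@(5,3)=  → 1/3 unlike.
Row 5: @(5,3)–@(6,3)=  → 0/1 unlike.
Row 6: %(6,1)–@(6,2)≠ @(6,2)–@(6,3)= @(6,3)–@(6,4)= @(6,4)–@(7,4)=  → 1/4 unlike.
Total adjacent occupied pairs: 20; unlike-type pairs: 4.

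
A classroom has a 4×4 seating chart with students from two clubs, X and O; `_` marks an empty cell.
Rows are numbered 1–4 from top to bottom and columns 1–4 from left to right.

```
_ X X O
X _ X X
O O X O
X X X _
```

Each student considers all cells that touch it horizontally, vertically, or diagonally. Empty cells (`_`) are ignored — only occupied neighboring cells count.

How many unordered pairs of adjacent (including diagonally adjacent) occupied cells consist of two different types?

Scan each occupied cell's neighbors to the right and below (and the two forward diagonals) so each pair is counted once.
From row 1: 3 unlike of 8 pairs (running 3/8).
From row 2: 5 unlike of 8 pairs (running 8/16).
From row 3: 8 unlike of 11 pairs (running 16/27).
From row 4: 0 unlike of 2 pairs (running 16/29).
Total adjacent occupied pairs: 29; unlike-type pairs: 16.

16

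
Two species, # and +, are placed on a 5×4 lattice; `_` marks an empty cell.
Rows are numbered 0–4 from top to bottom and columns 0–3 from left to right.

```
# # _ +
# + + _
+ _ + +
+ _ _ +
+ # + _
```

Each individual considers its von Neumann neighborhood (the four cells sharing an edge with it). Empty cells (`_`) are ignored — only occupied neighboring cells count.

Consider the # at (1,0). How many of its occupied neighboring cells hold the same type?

Occupied neighbors of (1,0): (0,0)=#, (2,0)=+, (1,1)=+.
Same type (#): 1 of 3.

1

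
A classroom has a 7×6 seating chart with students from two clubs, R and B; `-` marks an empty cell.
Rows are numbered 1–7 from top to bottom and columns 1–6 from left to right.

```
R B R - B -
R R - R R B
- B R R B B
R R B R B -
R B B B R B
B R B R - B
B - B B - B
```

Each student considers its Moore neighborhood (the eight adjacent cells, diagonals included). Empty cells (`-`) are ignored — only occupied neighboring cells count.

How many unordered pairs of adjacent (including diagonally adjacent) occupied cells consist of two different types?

45

Scan each occupied cell's neighbors to the right and below (and the two forward diagonals) so each pair is counted once.
Row 1: R(1,1)–B(1,2)≠ R(1,1)–R(2,1)= R(1,1)–R(2,2)= B(1,2)–R(1,3)≠ B(1,2)–R(2,2)≠ B(1,2)–R(2,1)≠ R(1,3)–R(2,4)= R(1,3)–R(2,2)= B(1,5)–R(2,5)≠ B(1,5)–B(2,6)= B(1,5)–R(2,4)≠  → 6/11 unlike.
Row 2: R(2,1)–R(2,2)= R(2,1)–B(3,2)≠ R(2,2)–B(3,2)≠ R(2,2)–R(3,3)= R(2,4)–R(2,5)= R(2,4)–R(3,4)= R(2,4)–B(3,5)≠ R(2,4)–R(3,3)= R(2,5)–B(2,6)≠ R(2,5)–B(3,5)≠ R(2,5)–B(3,6)≠ R(2,5)–R(3,4)= B(2,6)–B(3,6)= B(2,6)–B(3,5)=  → 6/14 unlike.
Row 3: B(3,2)–R(3,3)≠ B(3,2)–R(4,2)≠ B(3,2)–B(4,3)= B(3,2)–R(4,1)≠ R(3,3)–R(3,4)= R(3,3)–B(4,3)≠ R(3,3)–R(4,4)= R(3,3)–R(4,2)= R(3,4)–B(3,5)≠ R(3,4)–R(4,4)= R(3,4)–B(4,5)≠ R(3,4)–B(4,3)≠ B(3,5)–B(3,6)= B(3,5)–B(4,5)= B(3,5)–R(4,4)≠ B(3,6)–B(4,5)=  → 8/16 unlike.
Row 4: R(4,1)–R(4,2)= R(4,1)–R(5,1)= R(4,1)–B(5,2)≠ R(4,2)–B(4,3)≠ R(4,2)–B(5,2)≠ R(4,2)–B(5,3)≠ R(4,2)–R(5,1)= B(4,3)–R(4,4)≠ B(4,3)–B(5,3)= B(4,3)–B(5,4)= B(4,3)–B(5,2)= R(4,4)–B(4,5)≠ R(4,4)–B(5,4)≠ R(4,4)–R(5,5)= R(4,4)–B(5,3)≠ B(4,5)–R(5,5)≠ B(4,5)–B(5,6)= B(4,5)–B(5,4)=  → 9/18 unlike.
Row 5: R(5,1)–B(5,2)≠ R(5,1)–B(6,1)≠ R(5,1)–R(6,2)= B(5,2)–B(5,3)= B(5,2)–R(6,2)≠ B(5,2)–B(6,3)= B(5,2)–B(6,1)= B(5,3)–B(5,4)= B(5,3)–B(6,3)= B(5,3)–R(6,4)≠ B(5,3)–R(6,2)≠ B(5,4)–R(5,5)≠ B(5,4)–R(6,4)≠ B(5,4)–B(6,3)= R(5,5)–B(5,6)≠ R(5,5)–B(6,6)≠ R(5,5)–R(6,4)= B(5,6)–B(6,6)=  → 9/18 unlike.
Row 6: B(6,1)–R(6,2)≠ B(6,1)–B(7,1)= R(6,2)–B(6,3)≠ R(6,2)–B(7,3)≠ R(6,2)–B(7,1)≠ B(6,3)–R(6,4)≠ B(6,3)–B(7,3)= B(6,3)–B(7,4)= R(6,4)–B(7,4)≠ R(6,4)–B(7,3)≠ B(6,6)–B(7,6)=  → 7/11 unlike.
Row 7: B(7,3)–B(7,4)=  → 0/1 unlike.
Total adjacent occupied pairs: 89; unlike-type pairs: 45.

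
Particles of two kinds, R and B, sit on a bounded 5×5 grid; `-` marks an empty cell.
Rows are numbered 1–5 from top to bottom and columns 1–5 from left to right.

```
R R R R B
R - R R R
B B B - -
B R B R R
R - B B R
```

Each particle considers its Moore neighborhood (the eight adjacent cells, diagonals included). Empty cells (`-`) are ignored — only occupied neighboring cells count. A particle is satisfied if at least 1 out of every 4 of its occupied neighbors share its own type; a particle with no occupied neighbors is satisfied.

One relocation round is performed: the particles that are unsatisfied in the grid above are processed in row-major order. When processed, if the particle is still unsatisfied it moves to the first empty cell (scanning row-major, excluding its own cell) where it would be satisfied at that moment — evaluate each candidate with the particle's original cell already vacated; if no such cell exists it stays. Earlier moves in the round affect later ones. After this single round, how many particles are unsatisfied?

1

Initially unsatisfied (in order): (1,5), (4,2).
  (1,5) → (2,2).
  (4,2) → (1,5).
Resulting grid:
R R R R R
R B R R R
B B B - -
B - B R R
R - B B R
Unsatisfied now: (5,1).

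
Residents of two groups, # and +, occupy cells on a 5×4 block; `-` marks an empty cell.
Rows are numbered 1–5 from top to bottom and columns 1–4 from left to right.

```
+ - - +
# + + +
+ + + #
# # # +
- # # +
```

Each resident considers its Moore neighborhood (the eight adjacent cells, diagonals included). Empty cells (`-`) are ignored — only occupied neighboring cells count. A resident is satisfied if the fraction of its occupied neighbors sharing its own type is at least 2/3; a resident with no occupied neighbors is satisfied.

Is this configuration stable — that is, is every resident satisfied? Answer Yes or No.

Row 1: (1,1)+ 1/2 not · (1,4)+ 2/2 satisfied
Row 2: (2,1)# 0/4 not · (2,2)+ 5/6 satisfied · (2,3)+ 5/6 satisfied · (2,4)+ 3/4 satisfied
Row 3: (3,1)+ 2/5 not · (3,2)+ 4/8 not · (3,3)+ 5/8 not · (3,4)# 1/5 not
Row 4: (4,1)# 2/4 not · (4,2)# 4/7 not · (4,3)# 4/8 not · (4,4)+ 2/5 not
Row 5: (5,2)# 4/4 satisfied · (5,3)# 3/5 not · (5,4)+ 1/3 not
For instance (1,1) has only 1/2 same-type neighbors, below 2/3.

No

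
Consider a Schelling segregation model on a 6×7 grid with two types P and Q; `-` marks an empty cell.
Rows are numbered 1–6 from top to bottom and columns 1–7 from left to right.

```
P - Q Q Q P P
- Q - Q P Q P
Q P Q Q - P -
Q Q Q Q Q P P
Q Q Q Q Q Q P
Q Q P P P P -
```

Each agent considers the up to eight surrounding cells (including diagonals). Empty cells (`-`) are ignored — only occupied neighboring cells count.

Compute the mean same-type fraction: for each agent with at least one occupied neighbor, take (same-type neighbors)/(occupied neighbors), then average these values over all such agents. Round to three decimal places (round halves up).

Row 1: (1,1)P 0/1 · (1,3)Q 3/3 · (1,4)Q 3/4 · (1,5)Q 3/5 · (1,6)P 3/5 · (1,7)P 2/3
Row 2: (2,2)Q 3/5 · (2,4)Q 5/6 · (2,5)P 2/7 · (2,6)Q 1/6 · (2,7)P 3/4
Row 3: (3,1)Q 3/4 · (3,2)P 0/6 · (3,3)Q 6/7 · (3,4)Q 5/6 · (3,6)P 4/6
Row 4: (4,1)Q 4/5 · (4,2)Q 7/8 · (4,3)Q 7/8 · (4,4)Q 7/7 · (4,5)Q 5/7 · (4,6)P 3/6 · (4,7)P 3/4
Row 5: (5,1)Q 5/5 · (5,2)Q 7/8 · (5,3)Q 6/8 · (5,4)Q 5/8 · (5,5)Q 4/8 · (5,6)Q 2/7 · (5,7)P 3/4
Row 6: (6,1)Q 3/3 · (6,2)Q 4/5 · (6,3)P 1/5 · (6,4)P 2/5 · (6,5)P 2/5 · (6,6)P 2/4
Sum over 36 agents: 0/1 + 3/3 + 3/4 + 3/5 + 3/5 + 2/3 + 3/5 + 5/6 + 2/7 + 1/6 + 3/4 + 3/4 + 0/6 + 6/7 + 5/6 + 4/6 + 4/5 + 7/8 + 7/8 + 7/7 + 5/7 + 3/6 + 3/4 + 5/5 + 7/8 + 6/8 + 5/8 + 4/8 + 2/7 + 3/4 + 3/3 + 4/5 + 1/5 + 2/5 + 2/5 + 2/4 = 9643/420; mean = 9643/420 ÷ 36 = 9643/15120 = 0.637764… → 0.638.

0.638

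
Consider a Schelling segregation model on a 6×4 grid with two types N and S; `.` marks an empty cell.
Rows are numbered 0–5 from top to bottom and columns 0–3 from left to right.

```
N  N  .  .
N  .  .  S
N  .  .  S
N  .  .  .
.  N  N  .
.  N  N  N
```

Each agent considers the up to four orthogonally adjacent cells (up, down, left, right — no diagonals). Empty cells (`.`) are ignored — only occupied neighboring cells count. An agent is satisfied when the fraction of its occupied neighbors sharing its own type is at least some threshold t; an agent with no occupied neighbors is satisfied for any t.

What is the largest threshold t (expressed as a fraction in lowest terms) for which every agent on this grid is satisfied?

(0,0)N 2/2
(0,1)N 1/1
(1,0)N 2/2
(1,3)S 1/1
(2,0)N 2/2
(2,3)S 1/1
(3,0)N 1/1
(4,1)N 2/2
(4,2)N 2/2
(5,1)N 2/2
(5,2)N 3/3
(5,3)N 1/1
The smallest same-type fraction is 2/2 at (0,0), which reduces to 1/1. Any threshold above that leaves this agent unsatisfied.

1/1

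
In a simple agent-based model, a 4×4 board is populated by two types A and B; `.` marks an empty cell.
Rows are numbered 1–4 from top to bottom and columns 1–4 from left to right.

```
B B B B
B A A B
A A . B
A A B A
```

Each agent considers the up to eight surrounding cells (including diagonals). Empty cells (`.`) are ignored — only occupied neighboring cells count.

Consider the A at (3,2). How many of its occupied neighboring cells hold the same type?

Occupied neighbors of (3,2): (2,1)=B, (2,2)=A, (2,3)=A, (3,1)=A, (4,1)=A, (4,2)=A, (4,3)=B.
Same type (A): 5 of 7.

5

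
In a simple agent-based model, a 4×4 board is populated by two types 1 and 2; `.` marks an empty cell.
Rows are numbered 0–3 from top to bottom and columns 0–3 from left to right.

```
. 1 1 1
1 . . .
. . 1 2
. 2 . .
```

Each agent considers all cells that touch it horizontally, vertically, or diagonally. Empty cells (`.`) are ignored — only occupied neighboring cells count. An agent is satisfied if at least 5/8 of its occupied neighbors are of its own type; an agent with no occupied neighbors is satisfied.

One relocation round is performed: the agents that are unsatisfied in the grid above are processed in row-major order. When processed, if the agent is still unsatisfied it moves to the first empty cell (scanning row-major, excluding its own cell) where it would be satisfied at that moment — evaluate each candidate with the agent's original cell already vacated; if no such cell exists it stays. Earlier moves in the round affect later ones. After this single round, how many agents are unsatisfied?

Initially unsatisfied (in order): (2,2), (2,3), (3,1).
  (2,2) → (0,0).
  (2,3): now satisfied by earlier moves; stays.
  (3,1): now satisfied by earlier moves; stays.
Resulting grid:
1 1 1 1
1 . . .
. . . 2
. 2 . .
All satisfied now.

0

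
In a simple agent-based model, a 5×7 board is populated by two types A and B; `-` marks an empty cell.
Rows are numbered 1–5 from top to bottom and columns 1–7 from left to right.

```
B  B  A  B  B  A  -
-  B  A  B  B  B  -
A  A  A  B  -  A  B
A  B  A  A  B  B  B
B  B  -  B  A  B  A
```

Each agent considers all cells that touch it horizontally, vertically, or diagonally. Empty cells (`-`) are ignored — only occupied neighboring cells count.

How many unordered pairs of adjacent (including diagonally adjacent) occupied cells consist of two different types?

Scan each occupied cell's neighbors to the right and below (and the two forward diagonals) so each pair is counted once.
Row 1: B(1,1)–B(1,2)= B(1,1)–B(2,2)= B(1,2)–A(1,3)≠ B(1,2)–B(2,2)= B(1,2)–A(2,3)≠ A(1,3)–B(1,4)≠ A(1,3)–A(2,3)= A(1,3)–B(2,4)≠ A(1,3)–B(2,2)≠ B(1,4)–B(1,5)= B(1,4)–B(2,4)= B(1,4)–B(2,5)= B(1,4)–A(2,3)≠ B(1,5)–A(1,6)≠ B(1,5)–B(2,5)= B(1,5)–B(2,6)= B(1,5)–B(2,4)= A(1,6)–B(2,6)≠ A(1,6)–B(2,5)≠  → 9/19 unlike.
Row 2: B(2,2)–A(2,3)≠ B(2,2)–A(3,2)≠ B(2,2)–A(3,3)≠ B(2,2)–A(3,1)≠ A(2,3)–B(2,4)≠ A(2,3)–A(3,3)= A(2,3)–B(3,4)≠ A(2,3)–A(3,2)= B(2,4)–B(2,5)= B(2,4)–B(3,4)= B(2,4)–A(3,3)≠ B(2,5)–B(2,6)= B(2,5)–A(3,6)≠ B(2,5)–B(3,4)= B(2,6)–A(3,6)≠ B(2,6)–B(3,7)=  → 9/16 unlike.
Row 3: A(3,1)–A(3,2)= A(3,1)–A(4,1)= A(3,1)–B(4,2)≠ A(3,2)–A(3,3)= A(3,2)–B(4,2)≠ A(3,2)–A(4,3)= A(3,2)–A(4,1)= A(3,3)–B(3,4)≠ A(3,3)–A(4,3)= A(3,3)–A(4,4)= A(3,3)–B(4,2)≠ B(3,4)–A(4,4)≠ B(3,4)–B(4,5)= B(3,4)–A(4,3)≠ A(3,6)–B(3,7)≠ A(3,6)–B(4,6)≠ A(3,6)–B(4,7)≠ A(3,6)–B(4,5)≠ B(3,7)–B(4,7)= B(3,7)–B(4,6)=  → 10/20 unlike.
Row 4: A(4,1)–B(4,2)≠ A(4,1)–B(5,1)≠ A(4,1)–B(5,2)≠ B(4,2)–A(4,3)≠ B(4,2)–B(5,2)= B(4,2)–B(5,1)= A(4,3)–A(4,4)= A(4,3)–B(5,4)≠ A(4,3)–B(5,2)≠ A(4,4)–B(4,5)≠ A(4,4)–B(5,4)≠ A(4,4)–A(5,5)= B(4,5)–B(4,6)= B(4,5)–A(5,5)≠ B(4,5)–B(5,6)= B(4,5)–B(5,4)= B(4,6)–B(4,7)= B(4,6)–B(5,6)= B(4,6)–A(5,7)≠ B(4,6)–A(5,5)≠ B(4,7)–A(5,7)≠ B(4,7)–B(5,6)=  → 12/22 unlike.
Row 5: B(5,1)–B(5,2)= B(5,4)–A(5,5)≠ A(5,5)–B(5,6)≠ B(5,6)–A(5,7)≠  → 3/4 unlike.
Total adjacent occupied pairs: 81; unlike-type pairs: 43.

43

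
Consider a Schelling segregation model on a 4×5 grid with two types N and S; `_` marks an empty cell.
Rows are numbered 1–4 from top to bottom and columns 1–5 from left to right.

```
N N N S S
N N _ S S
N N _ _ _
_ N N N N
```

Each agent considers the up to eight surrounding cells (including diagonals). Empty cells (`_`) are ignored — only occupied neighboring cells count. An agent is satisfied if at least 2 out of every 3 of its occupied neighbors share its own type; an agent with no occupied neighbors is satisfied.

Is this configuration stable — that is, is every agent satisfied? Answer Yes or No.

No

Row 1: (1,1)N 3/3 satisfied · (1,2)N 4/4 satisfied · (1,3)N 2/4 not · (1,4)S 3/4 satisfied · (1,5)S 3/3 satisfied
Row 2: (2,1)N 5/5 satisfied · (2,2)N 6/6 satisfied · (2,4)S 3/4 satisfied · (2,5)S 3/3 satisfied
Row 3: (3,1)N 4/4 satisfied · (3,2)N 5/5 satisfied
Row 4: (4,2)N 3/3 satisfied · (4,3)N 3/3 satisfied · (4,4)N 2/2 satisfied · (4,5)N 1/1 satisfied
For instance (1,3) has only 2/4 same-type neighbors, below 2/3.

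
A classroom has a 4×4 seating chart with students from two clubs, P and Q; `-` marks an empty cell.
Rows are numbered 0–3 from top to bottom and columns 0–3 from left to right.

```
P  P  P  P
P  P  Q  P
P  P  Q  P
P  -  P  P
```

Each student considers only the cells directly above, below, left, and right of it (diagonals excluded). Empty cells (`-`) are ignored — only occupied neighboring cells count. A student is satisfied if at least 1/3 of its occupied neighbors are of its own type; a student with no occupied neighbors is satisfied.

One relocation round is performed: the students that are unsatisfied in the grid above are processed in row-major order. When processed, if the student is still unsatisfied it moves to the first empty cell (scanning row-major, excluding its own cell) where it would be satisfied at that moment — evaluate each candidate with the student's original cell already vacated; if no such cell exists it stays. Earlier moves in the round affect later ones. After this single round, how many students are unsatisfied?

2

Initially unsatisfied (in order): (1,2), (2,2).
  (1,2): no empty cell satisfies it; stays.
  (2,2): no empty cell satisfies it; stays.
Resulting grid:
P P P P
P P Q P
P P Q P
P - P P
Unsatisfied now: (1,2), (2,2).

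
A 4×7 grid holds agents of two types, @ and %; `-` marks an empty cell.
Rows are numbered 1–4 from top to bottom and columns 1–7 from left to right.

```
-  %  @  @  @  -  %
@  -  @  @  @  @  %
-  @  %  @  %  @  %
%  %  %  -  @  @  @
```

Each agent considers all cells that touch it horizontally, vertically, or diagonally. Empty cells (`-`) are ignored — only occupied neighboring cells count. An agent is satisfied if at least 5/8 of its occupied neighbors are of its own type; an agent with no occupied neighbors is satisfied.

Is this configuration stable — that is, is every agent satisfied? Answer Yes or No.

Row 1: (1,2)% 0/3 unhappy · (1,3)@ 3/4 ok · (1,4)@ 5/5 ok · (1,5)@ 4/4 ok · (1,7)% 1/2 unhappy
Row 2: (2,1)@ 1/2 unhappy · (2,3)@ 5/7 ok · (2,4)@ 6/8 ok · (2,5)@ 6/7 ok · (2,6)@ 3/7 unhappy · (2,7)% 2/4 unhappy
Row 3: (3,2)@ 2/6 unhappy · (3,3)% 2/6 unhappy · (3,4)@ 4/7 unhappy · (3,5)% 0/7 unhappy · (3,6)@ 5/8 ok · (3,7)% 1/5 unhappy
Row 4: (4,1)% 1/2 unhappy · (4,2)% 3/4 ok · (4,3)% 2/4 unhappy · (4,5)@ 3/4 ok · (4,6)@ 3/5 unhappy · (4,7)@ 2/3 ok
For instance (1,2) has only 0/3 same-type neighbors, below 5/8.

No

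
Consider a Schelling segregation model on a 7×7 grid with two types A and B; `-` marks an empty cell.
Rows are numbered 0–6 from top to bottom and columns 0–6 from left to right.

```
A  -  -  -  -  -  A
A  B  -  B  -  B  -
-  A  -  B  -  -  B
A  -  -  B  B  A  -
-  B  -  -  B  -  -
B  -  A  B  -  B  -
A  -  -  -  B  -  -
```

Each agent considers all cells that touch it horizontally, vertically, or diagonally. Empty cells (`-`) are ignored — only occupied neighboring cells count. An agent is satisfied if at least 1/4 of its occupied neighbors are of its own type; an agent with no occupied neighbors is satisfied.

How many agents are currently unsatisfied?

(0,0)A 1/2 satisfied
(0,6)A 0/1 not
(1,0)A 2/3 satisfied
(1,1)B 0/3 not
(1,3)B 1/1 satisfied
(1,5)B 1/2 satisfied
(2,1)A 2/3 satisfied
(2,3)B 3/3 satisfied
(2,6)B 1/2 satisfied
(3,0)A 1/2 satisfied
(3,3)B 3/3 satisfied
(3,4)B 3/4 satisfied
(3,5)A 0/3 not
(4,1)B 1/3 satisfied
(4,4)B 4/5 satisfied
(5,0)B 1/2 satisfied
(5,2)A 0/2 not
(5,3)B 2/3 satisfied
(5,5)B 2/2 satisfied
(6,0)A 0/1 not
(6,4)B 2/2 satisfied
Unsatisfied: (0,6), (1,1), (3,5), (5,2), (6,0) — 5 in total.

5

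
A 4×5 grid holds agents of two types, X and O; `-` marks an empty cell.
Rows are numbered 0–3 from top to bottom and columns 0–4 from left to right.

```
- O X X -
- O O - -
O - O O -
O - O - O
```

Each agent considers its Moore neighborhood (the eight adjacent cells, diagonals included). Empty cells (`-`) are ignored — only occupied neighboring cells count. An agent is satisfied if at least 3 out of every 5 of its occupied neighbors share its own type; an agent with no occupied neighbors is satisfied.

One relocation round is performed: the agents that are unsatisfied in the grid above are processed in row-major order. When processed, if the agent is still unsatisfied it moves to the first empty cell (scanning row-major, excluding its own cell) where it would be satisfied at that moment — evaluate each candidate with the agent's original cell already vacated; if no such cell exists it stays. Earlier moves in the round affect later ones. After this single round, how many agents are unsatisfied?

Initially unsatisfied (in order): (0,2), (0,3).
  (0,2) → (0,4).
  (0,3): no empty cell satisfies it; stays.
Resulting grid:
- O - X X
- O O - -
O - O O -
O - O - O
Unsatisfied now: (0,3).

1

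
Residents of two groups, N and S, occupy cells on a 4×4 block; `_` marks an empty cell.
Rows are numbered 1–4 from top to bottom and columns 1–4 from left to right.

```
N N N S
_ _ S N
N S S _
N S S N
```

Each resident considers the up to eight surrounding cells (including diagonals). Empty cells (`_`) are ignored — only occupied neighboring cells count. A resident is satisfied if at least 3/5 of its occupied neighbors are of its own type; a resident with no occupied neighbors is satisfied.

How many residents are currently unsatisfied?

7

(1,1)N 1/1 ok
(1,2)N 2/3 ok
(1,3)N 2/4 unhappy
(1,4)S 1/3 unhappy
(2,3)S 3/6 unhappy
(2,4)N 1/4 unhappy
(3,1)N 1/3 unhappy
(3,2)S 4/6 ok
(3,3)S 4/6 ok
(4,1)N 1/3 unhappy
(4,2)S 3/5 ok
(4,3)S 3/4 ok
(4,4)N 0/2 unhappy
Unsatisfied: (1,3), (1,4), (2,3), (2,4), (3,1), (4,1), (4,4) — 7 in total.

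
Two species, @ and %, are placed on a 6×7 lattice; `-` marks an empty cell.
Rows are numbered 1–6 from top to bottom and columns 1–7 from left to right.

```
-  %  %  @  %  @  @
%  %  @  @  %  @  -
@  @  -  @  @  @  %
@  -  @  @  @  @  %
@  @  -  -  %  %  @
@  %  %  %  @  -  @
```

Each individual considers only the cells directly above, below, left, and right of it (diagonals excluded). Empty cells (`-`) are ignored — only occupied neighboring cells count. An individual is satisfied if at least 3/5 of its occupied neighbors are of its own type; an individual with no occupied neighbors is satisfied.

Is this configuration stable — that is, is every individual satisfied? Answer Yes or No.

No

(1,2)% 2/2 ✓
(1,3)% 1/3 ✗
(1,4)@ 1/3 ✗
(1,5)% 1/3 ✗
(1,6)@ 2/3 ✓
(1,7)@ 1/1 ✓
(2,1)% 1/2 ✗
(2,2)% 2/4 ✗
(2,3)@ 1/3 ✗
(2,4)@ 3/4 ✓
(2,5)% 1/4 ✗
(2,6)@ 2/3 ✓
(3,1)@ 2/3 ✓
(3,2)@ 1/2 ✗
(3,4)@ 3/3 ✓
(3,5)@ 3/4 ✓
(3,6)@ 3/4 ✓
(3,7)% 1/2 ✗
(4,1)@ 2/2 ✓
(4,3)@ 1/1 ✓
(4,4)@ 3/3 ✓
(4,5)@ 3/4 ✓
(4,6)@ 2/4 ✗
(4,7)% 1/3 ✗
(5,1)@ 3/3 ✓
(5,2)@ 1/2 ✗
(5,5)% 1/3 ✗
(5,6)% 1/3 ✗
(5,7)@ 1/3 ✗
(6,1)@ 1/2 ✗
(6,2)% 1/3 ✗
(6,3)% 2/2 ✓
(6,4)% 1/2 ✗
(6,5)@ 0/2 ✗
(6,7)@ 1/1 ✓
For instance (1,3) has only 1/3 same-type neighbors, below 3/5.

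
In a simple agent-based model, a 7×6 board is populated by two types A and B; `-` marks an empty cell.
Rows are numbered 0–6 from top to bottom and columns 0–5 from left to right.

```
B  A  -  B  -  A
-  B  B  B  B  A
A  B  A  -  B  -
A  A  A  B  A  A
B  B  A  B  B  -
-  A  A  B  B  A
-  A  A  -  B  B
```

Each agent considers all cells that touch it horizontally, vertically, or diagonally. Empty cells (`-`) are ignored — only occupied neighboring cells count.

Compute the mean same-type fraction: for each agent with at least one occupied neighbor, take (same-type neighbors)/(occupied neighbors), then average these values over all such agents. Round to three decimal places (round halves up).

Row 0: (0,0)B 1/2 · (0,1)A 0/3 · (0,3)B 3/3 · (0,5)A 1/2
Row 1: (1,1)B 3/6 · (1,2)B 4/6 · (1,3)B 4/5 · (1,4)B 3/5 · (1,5)A 1/3
Row 2: (2,0)A 2/4 · (2,1)B 2/7 · (2,2)A 2/7 · (2,4)B 3/6
Row 3: (3,0)A 2/5 · (3,1)A 5/8 · (3,2)A 3/7 · (3,3)B 3/7 · (3,4)A 1/5 · (3,5)A 1/3
Row 4: (4,0)B 1/4 · (4,1)B 1/7 · (4,2)A 4/8 · (4,3)B 4/8 · (4,4)B 4/7
Row 5: (5,1)A 4/6 · (5,2)A 4/7 · (5,3)B 4/7 · (5,4)B 5/6 · (5,5)A 0/4
Row 6: (6,1)A 3/3 · (6,2)A 3/4 · (6,4)B 3/4 · (6,5)B 2/3
Sum over 33 agents: 1/2 + 0/3 + 3/3 + 1/2 + 3/6 + 4/6 + 4/5 + 3/5 + 1/3 + 2/4 + 2/7 + 2/7 + 3/6 + 2/5 + 5/8 + 3/7 + 3/7 + 1/5 + 1/3 + 1/4 + 1/7 + 4/8 + 4/8 + 4/7 + 4/6 + 4/7 + 4/7 + 5/6 + 0/4 + 3/3 + 3/4 + 3/4 + 2/3 = 933/56; mean = 933/56 ÷ 33 = 311/616 = 0.504870… → 0.505.

0.505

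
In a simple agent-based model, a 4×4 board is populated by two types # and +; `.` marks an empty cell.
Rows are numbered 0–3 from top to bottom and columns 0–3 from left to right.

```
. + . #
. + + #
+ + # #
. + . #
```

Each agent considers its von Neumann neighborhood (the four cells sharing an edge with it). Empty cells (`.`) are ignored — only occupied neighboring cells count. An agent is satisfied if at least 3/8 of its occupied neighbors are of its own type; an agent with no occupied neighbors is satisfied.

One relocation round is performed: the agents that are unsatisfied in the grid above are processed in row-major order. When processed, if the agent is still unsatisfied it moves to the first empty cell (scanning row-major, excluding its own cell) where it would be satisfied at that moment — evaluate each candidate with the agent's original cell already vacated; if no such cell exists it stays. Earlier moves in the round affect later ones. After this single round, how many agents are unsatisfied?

0

Initially unsatisfied (in order): (1,2), (2,2).
  (1,2) → (0,0).
  (2,2): now satisfied by earlier moves; stays.
Resulting grid:
+ + . #
. + . #
+ + # #
. + . #
All satisfied now.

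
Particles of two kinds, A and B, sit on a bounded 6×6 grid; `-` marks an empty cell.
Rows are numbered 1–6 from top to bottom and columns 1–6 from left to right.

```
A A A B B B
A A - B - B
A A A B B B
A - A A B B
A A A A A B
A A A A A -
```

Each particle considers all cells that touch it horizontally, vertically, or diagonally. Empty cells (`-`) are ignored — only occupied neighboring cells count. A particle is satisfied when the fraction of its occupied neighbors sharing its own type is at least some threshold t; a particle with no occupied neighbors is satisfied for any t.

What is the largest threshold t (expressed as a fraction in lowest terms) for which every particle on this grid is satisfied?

(1,1)A 3/3
(1,2)A 4/4
(1,3)A 2/4
(1,4)B 2/3
(1,5)B 4/4
(1,6)B 2/2
(2,1)A 5/5
(2,2)A 7/7
(2,4)B 4/6
(2,6)B 4/4
(3,1)A 4/4
(3,2)A 6/6
(3,3)A 4/6
(3,4)B 3/6
(3,5)B 6/7
(3,6)B 4/4
(4,1)A 4/4
(4,3)A 6/7
(4,4)A 5/8
(4,5)B 5/8
(4,6)B 4/5
(5,1)A 4/4
(5,2)A 7/7
(5,3)A 7/7
(5,4)A 7/8
(5,5)A 4/7
(5,6)B 2/4
(6,1)A 3/3
(6,2)A 5/5
(6,3)A 5/5
(6,4)A 5/5
(6,5)A 3/4
The smallest same-type fraction is 2/4 at (1,3), which reduces to 1/2. Any threshold above that leaves this particle unsatisfied.

1/2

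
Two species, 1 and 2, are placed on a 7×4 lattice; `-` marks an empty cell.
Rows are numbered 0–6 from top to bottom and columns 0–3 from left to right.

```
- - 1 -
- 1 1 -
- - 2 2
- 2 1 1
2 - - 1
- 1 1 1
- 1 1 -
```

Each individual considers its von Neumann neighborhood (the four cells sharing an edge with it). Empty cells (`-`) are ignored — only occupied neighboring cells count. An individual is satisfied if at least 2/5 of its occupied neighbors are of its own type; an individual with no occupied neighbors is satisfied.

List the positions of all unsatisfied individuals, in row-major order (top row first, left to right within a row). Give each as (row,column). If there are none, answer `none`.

(2,2), (3,1), (3,2)

(0,2)1 1/1 satisfied
(1,1)1 1/1 satisfied
(1,2)1 2/3 satisfied
(2,2)2 1/3 not
(2,3)2 1/2 satisfied
(3,1)2 0/1 not
(3,2)1 1/3 not
(3,3)1 2/3 satisfied
(4,0)2 0/0 satisfied
(4,3)1 2/2 satisfied
(5,1)1 2/2 satisfied
(5,2)1 3/3 satisfied
(5,3)1 2/2 satisfied
(6,1)1 2/2 satisfied
(6,2)1 2/2 satisfied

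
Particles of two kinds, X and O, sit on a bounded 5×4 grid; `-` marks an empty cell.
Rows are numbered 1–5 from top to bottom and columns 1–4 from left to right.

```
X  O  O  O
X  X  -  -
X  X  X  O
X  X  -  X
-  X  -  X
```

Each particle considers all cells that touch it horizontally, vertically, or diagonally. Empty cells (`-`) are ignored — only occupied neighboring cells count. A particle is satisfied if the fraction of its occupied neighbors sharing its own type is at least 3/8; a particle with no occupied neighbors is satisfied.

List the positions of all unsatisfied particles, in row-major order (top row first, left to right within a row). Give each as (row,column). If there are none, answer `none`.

(1,2), (3,4)

(1,1)X 2/3 ✓
(1,2)O 1/4 ✗
(1,3)O 2/3 ✓
(1,4)O 1/1 ✓
(2,1)X 4/5 ✓
(2,2)X 5/7 ✓
(3,1)X 5/5 ✓
(3,2)X 6/6 ✓
(3,3)X 4/5 ✓
(3,4)O 0/2 ✗
(4,1)X 4/4 ✓
(4,2)X 5/5 ✓
(4,4)X 2/3 ✓
(5,2)X 2/2 ✓
(5,4)X 1/1 ✓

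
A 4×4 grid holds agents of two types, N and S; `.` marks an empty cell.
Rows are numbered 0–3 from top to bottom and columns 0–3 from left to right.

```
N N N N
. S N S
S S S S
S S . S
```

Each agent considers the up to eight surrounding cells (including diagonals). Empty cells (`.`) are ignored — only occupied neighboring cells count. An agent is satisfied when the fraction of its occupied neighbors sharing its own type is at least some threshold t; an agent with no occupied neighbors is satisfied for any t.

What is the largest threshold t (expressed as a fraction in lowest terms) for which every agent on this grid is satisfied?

3/8

(0,0)N 1/2
(0,1)N 3/4
(0,2)N 3/5
(0,3)N 2/3
(1,1)S 3/7
(1,2)N 3/8
(1,3)S 2/5
(2,0)S 4/4
(2,1)S 5/6
(2,2)S 6/7
(2,3)S 3/4
(3,0)S 3/3
(3,1)S 4/4
(3,3)S 2/2
The smallest same-type fraction is 3/8 at (1,2), which reduces to 3/8. Any threshold above that leaves this agent unsatisfied.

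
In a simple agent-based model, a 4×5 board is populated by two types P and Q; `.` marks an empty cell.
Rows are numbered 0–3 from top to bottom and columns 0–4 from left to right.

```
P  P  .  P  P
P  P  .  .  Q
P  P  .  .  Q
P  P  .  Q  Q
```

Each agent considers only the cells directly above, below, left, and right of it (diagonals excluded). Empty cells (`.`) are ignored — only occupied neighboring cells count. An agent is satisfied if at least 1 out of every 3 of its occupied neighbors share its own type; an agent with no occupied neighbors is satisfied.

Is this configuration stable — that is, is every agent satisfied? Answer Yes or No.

(0,0)P 2/2 ok
(0,1)P 2/2 ok
(0,3)P 1/1 ok
(0,4)P 1/2 ok
(1,0)P 3/3 ok
(1,1)P 3/3 ok
(1,4)Q 1/2 ok
(2,0)P 3/3 ok
(2,1)P 3/3 ok
(2,4)Q 2/2 ok
(3,0)P 2/2 ok
(3,1)P 2/2 ok
(3,3)Q 1/1 ok
(3,4)Q 2/2 ok
All meet the threshold, so the configuration is stable.

Yes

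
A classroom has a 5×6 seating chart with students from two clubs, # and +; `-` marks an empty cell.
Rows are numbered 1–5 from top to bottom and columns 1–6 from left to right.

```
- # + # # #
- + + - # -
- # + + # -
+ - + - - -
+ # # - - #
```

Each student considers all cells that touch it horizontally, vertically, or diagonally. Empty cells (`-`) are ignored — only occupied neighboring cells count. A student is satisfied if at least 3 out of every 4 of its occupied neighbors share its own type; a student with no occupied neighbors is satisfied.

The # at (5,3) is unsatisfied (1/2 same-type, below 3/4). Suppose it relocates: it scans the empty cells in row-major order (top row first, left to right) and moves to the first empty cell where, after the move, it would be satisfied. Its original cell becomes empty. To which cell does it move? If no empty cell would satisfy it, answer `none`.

(2,6)

Vacating (5,3). Empty cells in order:
  (1,1): 1/2 same-type → still unsatisfied.
  (2,1): 2/3 same-type → still unsatisfied.
  (2,4): 4/8 same-type → still unsatisfied.
  (2,6): 4/4 same-type → satisfied — stop here.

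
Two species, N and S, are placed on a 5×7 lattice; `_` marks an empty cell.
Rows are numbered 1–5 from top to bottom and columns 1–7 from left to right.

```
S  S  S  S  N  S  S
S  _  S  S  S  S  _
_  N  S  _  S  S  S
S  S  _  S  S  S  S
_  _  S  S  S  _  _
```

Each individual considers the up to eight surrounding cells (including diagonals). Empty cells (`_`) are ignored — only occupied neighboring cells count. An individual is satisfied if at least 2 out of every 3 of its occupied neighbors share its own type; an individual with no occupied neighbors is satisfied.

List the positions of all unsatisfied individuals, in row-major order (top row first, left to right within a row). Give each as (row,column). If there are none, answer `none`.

(1,1)S 2/2 ✓
(1,2)S 4/4 ✓
(1,3)S 4/4 ✓
(1,4)S 4/5 ✓
(1,5)N 0/5 ✗
(1,6)S 3/4 ✓
(1,7)S 2/2 ✓
(2,1)S 2/3 ✓
(2,3)S 5/6 ✓
(2,4)S 6/7 ✓
(2,5)S 6/7 ✓
(2,6)S 6/7 ✓
(3,2)N 0/5 ✗
(3,3)S 4/5 ✓
(3,5)S 7/7 ✓
(3,6)S 7/7 ✓
(3,7)S 4/4 ✓
(4,1)S 1/2 ✗
(4,2)S 3/4 ✓
(4,4)S 6/6 ✓
(4,5)S 6/6 ✓
(4,6)S 6/6 ✓
(4,7)S 3/3 ✓
(5,3)S 3/3 ✓
(5,4)S 4/4 ✓
(5,5)S 4/4 ✓

(1,5), (3,2), (4,1)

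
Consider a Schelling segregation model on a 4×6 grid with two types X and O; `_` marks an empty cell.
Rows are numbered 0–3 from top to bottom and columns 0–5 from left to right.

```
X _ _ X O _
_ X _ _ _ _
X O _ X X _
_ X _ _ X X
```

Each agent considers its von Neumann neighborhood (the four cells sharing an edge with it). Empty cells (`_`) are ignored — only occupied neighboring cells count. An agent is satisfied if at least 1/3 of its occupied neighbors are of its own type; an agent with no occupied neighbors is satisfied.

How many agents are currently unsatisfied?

(0,0)X 0/0 ok
(0,3)X 0/1 unhappy
(0,4)O 0/1 unhappy
(1,1)X 0/1 unhappy
(2,0)X 0/1 unhappy
(2,1)O 0/3 unhappy
(2,3)X 1/1 ok
(2,4)X 2/2 ok
(3,1)X 0/1 unhappy
(3,4)X 2/2 ok
(3,5)X 1/1 ok
Unsatisfied: (0,3), (0,4), (1,1), (2,0), (2,1), (3,1) — 6 in total.

6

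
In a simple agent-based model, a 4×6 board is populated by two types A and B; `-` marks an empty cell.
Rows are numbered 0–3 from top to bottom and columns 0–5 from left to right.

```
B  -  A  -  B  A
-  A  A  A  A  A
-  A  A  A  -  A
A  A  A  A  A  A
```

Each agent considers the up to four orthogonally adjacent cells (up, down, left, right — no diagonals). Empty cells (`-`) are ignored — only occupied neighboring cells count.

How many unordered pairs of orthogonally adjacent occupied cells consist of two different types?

Scan each occupied cell's neighbors to the right and below so each pair is counted once.
From row 0: 2 unlike of 4 pairs (running 2/4).
From row 1: 0 unlike of 8 pairs (running 2/12).
From row 2: 0 unlike of 6 pairs (running 2/18).
From row 3: 0 unlike of 5 pairs (running 2/23).
Total adjacent occupied pairs: 23; unlike-type pairs: 2.

2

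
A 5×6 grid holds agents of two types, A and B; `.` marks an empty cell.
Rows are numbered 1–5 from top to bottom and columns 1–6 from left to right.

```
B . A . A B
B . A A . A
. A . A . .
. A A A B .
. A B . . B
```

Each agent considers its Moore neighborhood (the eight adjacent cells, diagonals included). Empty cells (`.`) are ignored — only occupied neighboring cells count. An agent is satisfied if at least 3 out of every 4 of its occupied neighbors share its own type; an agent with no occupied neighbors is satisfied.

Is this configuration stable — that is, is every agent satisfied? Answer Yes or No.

(1,1)B 1/1 ok
(1,3)A 2/2 ok
(1,5)A 2/3 unhappy
(1,6)B 0/2 unhappy
(2,1)B 1/2 unhappy
(2,3)A 4/4 ok
(2,4)A 4/4 ok
(2,6)A 1/2 unhappy
(3,2)A 3/4 ok
(3,4)A 4/5 ok
(4,2)A 3/4 ok
(4,3)A 5/6 ok
(4,4)A 2/4 unhappy
(4,5)B 1/3 unhappy
(5,2)A 2/3 unhappy
(5,3)B 0/4 unhappy
(5,6)B 1/1 ok
For instance (1,5) has only 2/3 same-type neighbors, below 3/4.

No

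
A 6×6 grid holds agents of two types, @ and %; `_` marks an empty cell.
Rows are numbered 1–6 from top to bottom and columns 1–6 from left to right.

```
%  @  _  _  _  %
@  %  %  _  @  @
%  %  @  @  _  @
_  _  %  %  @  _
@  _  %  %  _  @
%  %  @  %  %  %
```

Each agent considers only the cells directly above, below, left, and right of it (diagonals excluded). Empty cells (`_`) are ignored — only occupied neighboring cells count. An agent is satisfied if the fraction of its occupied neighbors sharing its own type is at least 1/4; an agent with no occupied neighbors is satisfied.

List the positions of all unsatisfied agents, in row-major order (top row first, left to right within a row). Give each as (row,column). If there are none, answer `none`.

Row 1: (1,1)% 0/2 ✗ · (1,2)@ 0/2 ✗ · (1,6)% 0/1 ✗
Row 2: (2,1)@ 0/3 ✗ · (2,2)% 2/4 ✓ · (2,3)% 1/2 ✓ · (2,5)@ 1/1 ✓ · (2,6)@ 2/3 ✓
Row 3: (3,1)% 1/2 ✓ · (3,2)% 2/3 ✓ · (3,3)@ 1/4 ✓ · (3,4)@ 1/2 ✓ · (3,6)@ 1/1 ✓
Row 4: (4,3)% 2/3 ✓ · (4,4)% 2/4 ✓ · (4,5)@ 0/1 ✗
Row 5: (5,1)@ 0/1 ✗ · (5,3)% 2/3 ✓ · (5,4)% 3/3 ✓ · (5,6)@ 0/1 ✗
Row 6: (6,1)% 1/2 ✓ · (6,2)% 1/2 ✓ · (6,3)@ 0/3 ✗ · (6,4)% 2/3 ✓ · (6,5)% 2/2 ✓ · (6,6)% 1/2 ✓

(1,1), (1,2), (1,6), (2,1), (4,5), (5,1), (5,6), (6,3)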